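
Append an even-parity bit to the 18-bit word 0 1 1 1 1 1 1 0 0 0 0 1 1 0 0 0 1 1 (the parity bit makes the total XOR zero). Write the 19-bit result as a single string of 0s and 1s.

0111111000011000110

XOR of the 18 data bits: 0⊕1⊕1⊕1⊕1⊕1⊕1⊕0⊕0⊕0⊕0⊕1⊕1⊕0⊕0⊕0⊕1⊕1 = 0
Parity bit = 0 (so all 19 bits XOR to 0).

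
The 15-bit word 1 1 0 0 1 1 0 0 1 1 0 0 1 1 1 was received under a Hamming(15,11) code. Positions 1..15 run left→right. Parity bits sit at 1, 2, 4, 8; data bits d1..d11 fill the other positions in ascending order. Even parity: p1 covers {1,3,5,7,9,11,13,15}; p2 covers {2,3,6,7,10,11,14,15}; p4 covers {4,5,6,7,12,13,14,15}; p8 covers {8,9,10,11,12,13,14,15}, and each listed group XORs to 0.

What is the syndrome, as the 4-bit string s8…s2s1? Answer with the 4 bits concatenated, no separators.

s1 (pos 1,3,5,7,9,11,13,15): 1⊕0⊕1⊕0⊕1⊕0⊕1⊕1 = 1
s2 (pos 2,3,6,7,10,11,14,15): 1⊕0⊕1⊕0⊕1⊕0⊕1⊕1 = 1
s4 (pos 4,5,6,7,12,13,14,15): 0⊕1⊕1⊕0⊕0⊕1⊕1⊕1 = 1
s8 (pos 8,9,10,11,12,13,14,15): 0⊕1⊕1⊕0⊕0⊕1⊕1⊕1 = 1
Syndrome s8…s1 = 1111 → error at position 15.

1111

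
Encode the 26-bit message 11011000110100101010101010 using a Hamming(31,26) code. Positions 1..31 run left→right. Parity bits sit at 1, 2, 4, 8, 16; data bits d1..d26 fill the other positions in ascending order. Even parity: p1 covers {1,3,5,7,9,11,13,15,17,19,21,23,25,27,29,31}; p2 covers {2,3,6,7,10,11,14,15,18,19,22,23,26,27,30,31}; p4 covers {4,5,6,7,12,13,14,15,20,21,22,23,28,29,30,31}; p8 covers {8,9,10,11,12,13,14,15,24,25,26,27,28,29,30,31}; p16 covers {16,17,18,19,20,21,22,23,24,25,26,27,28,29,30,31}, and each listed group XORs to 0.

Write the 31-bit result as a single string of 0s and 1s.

0010101110001101100101010101010

Place data at non-parity positions: p1 p2 1 p4 1 0 1 p8 1 0 0 0 1 1 0 p16 1 0 0 1 0 1 0 1 0 1 0 1 0 1 0
p1 (pos 1,3,5,7,9,11,13,15,17,19,21,23,25,27,29,31): XOR of data positions = 1⊕1⊕1⊕1⊕0⊕1⊕0⊕1⊕0⊕0⊕0⊕0⊕0⊕0⊕0 = 0
p2 (pos 2,3,6,7,10,11,14,15,18,19,22,23,26,27,30,31): XOR of data positions = 1⊕0⊕1⊕0⊕0⊕1⊕0⊕0⊕0⊕1⊕0⊕1⊕0⊕1⊕0 = 0
p4 (pos 4,5,6,7,12,13,14,15,20,21,22,23,28,29,30,31): XOR of data positions = 1⊕0⊕1⊕0⊕1⊕1⊕0⊕1⊕0⊕1⊕0⊕1⊕0⊕1⊕0 = 0
p8 (pos 8,9,10,11,12,13,14,15,24,25,26,27,28,29,30,31): XOR of data positions = 1⊕0⊕0⊕0⊕1⊕1⊕0⊕1⊕0⊕1⊕0⊕1⊕0⊕1⊕0 = 1
p16 (pos 16,17,18,19,20,21,22,23,24,25,26,27,28,29,30,31): XOR of data positions = 1⊕0⊕0⊕1⊕0⊕1⊕0⊕1⊕0⊕1⊕0⊕1⊕0⊕1⊕0 = 1
Codeword: 0010101110001101100101010101010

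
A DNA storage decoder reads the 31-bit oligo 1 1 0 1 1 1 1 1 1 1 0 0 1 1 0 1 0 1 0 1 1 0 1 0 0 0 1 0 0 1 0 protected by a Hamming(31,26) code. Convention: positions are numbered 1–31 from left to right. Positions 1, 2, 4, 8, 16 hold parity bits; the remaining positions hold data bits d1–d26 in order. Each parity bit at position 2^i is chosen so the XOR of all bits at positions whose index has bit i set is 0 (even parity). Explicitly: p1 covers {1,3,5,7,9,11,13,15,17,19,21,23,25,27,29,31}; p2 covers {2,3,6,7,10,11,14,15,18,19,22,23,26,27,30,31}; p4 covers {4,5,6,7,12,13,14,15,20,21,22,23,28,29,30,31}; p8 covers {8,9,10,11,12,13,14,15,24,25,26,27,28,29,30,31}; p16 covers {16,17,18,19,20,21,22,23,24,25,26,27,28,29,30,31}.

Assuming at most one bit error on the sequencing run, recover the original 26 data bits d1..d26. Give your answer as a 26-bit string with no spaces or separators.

s1 (pos 1,3,5,7,9,11,13,15,17,19,21,23,25,27,29,31): 1⊕0⊕1⊕1⊕1⊕0⊕1⊕0⊕0⊕0⊕1⊕1⊕0⊕1⊕0⊕0 = 0
s2 (pos 2,3,6,7,10,11,14,15,18,19,22,23,26,27,30,31): 1⊕0⊕1⊕1⊕1⊕0⊕1⊕0⊕1⊕0⊕0⊕1⊕0⊕1⊕1⊕0 = 1
s4 (pos 4,5,6,7,12,13,14,15,20,21,22,23,28,29,30,31): 1⊕1⊕1⊕1⊕0⊕1⊕1⊕0⊕1⊕1⊕0⊕1⊕0⊕0⊕1⊕0 = 0
s8 (pos 8,9,10,11,12,13,14,15,24,25,26,27,28,29,30,31): 1⊕1⊕1⊕0⊕0⊕1⊕1⊕0⊕0⊕0⊕0⊕1⊕0⊕0⊕1⊕0 = 1
s16 (pos 16,17,18,19,20,21,22,23,24,25,26,27,28,29,30,31): 1⊕0⊕1⊕0⊕1⊕1⊕0⊕1⊕0⊕0⊕0⊕1⊕0⊕0⊕1⊕0 = 1
Syndrome s16…s1 = 11010 → error at position 26.
Flip position 26: 1101111111001101010110100010010 → 1101111111001101010110100110010
Read data bits from positions 3,5,6,7,9,10,11,12,13,14,15,17,18,19,20,21,22,23,24,25,26,27,28,29,30,31: 01111100110010110100110010

01111100110010110100110010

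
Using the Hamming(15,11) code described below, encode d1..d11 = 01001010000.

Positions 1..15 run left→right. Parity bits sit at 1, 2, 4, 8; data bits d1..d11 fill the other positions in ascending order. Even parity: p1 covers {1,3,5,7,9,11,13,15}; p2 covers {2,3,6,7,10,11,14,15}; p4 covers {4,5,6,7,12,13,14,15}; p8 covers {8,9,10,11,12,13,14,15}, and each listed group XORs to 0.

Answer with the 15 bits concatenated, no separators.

Place data at non-parity positions: p1 p2 0 p4 1 0 0 p8 1 0 1 0 0 0 0
p1 (pos 1,3,5,7,9,11,13,15): XOR of data positions = 0⊕1⊕0⊕1⊕1⊕0⊕0 = 1
p2 (pos 2,3,6,7,10,11,14,15): XOR of data positions = 0⊕0⊕0⊕0⊕1⊕0⊕0 = 1
p4 (pos 4,5,6,7,12,13,14,15): XOR of data positions = 1⊕0⊕0⊕0⊕0⊕0⊕0 = 1
p8 (pos 8,9,10,11,12,13,14,15): XOR of data positions = 1⊕0⊕1⊕0⊕0⊕0⊕0 = 0
Codeword: 110110001010000

110110001010000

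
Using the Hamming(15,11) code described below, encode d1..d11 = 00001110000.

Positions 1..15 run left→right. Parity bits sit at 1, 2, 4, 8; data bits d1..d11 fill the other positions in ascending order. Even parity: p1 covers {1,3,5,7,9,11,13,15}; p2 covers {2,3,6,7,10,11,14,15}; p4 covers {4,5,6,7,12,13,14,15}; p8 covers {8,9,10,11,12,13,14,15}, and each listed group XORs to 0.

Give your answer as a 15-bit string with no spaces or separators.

000000011110000

Place data at non-parity positions: p1 p2 0 p4 0 0 0 p8 1 1 1 0 0 0 0
p1 (pos 1,3,5,7,9,11,13,15): XOR of data positions = 0⊕0⊕0⊕1⊕1⊕0⊕0 = 0
p2 (pos 2,3,6,7,10,11,14,15): XOR of data positions = 0⊕0⊕0⊕1⊕1⊕0⊕0 = 0
p4 (pos 4,5,6,7,12,13,14,15): XOR of data positions = 0⊕0⊕0⊕0⊕0⊕0⊕0 = 0
p8 (pos 8,9,10,11,12,13,14,15): XOR of data positions = 1⊕1⊕1⊕0⊕0⊕0⊕0 = 1
Codeword: 000000011110000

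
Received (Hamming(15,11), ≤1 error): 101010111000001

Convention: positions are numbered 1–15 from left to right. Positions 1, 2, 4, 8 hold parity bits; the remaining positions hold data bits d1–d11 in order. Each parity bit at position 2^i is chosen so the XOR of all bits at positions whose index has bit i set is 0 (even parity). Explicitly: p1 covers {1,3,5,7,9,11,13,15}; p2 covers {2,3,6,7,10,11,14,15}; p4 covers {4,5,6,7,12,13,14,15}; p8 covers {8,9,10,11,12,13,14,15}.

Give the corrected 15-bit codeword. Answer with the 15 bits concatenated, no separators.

101010111000011

s1 (pos 1,3,5,7,9,11,13,15): 1⊕1⊕1⊕1⊕1⊕0⊕0⊕1 = 0
s2 (pos 2,3,6,7,10,11,14,15): 0⊕1⊕0⊕1⊕0⊕0⊕0⊕1 = 1
s4 (pos 4,5,6,7,12,13,14,15): 0⊕1⊕0⊕1⊕0⊕0⊕0⊕1 = 1
s8 (pos 8,9,10,11,12,13,14,15): 1⊕1⊕0⊕0⊕0⊕0⊕0⊕1 = 1
Syndrome s8…s1 = 1110 → error at position 14.
Flip position 14: 101010111000001 → 101010111000011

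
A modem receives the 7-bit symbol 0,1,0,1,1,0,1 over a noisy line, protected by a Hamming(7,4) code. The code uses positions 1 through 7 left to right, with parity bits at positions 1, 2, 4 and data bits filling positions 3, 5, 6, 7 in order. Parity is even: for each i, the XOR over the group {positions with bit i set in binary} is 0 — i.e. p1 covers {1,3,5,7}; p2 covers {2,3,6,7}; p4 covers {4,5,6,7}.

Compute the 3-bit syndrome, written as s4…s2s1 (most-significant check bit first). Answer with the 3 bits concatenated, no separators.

s1 (pos 1,3,5,7): 0⊕0⊕1⊕1 = 0
s2 (pos 2,3,6,7): 1⊕0⊕0⊕1 = 0
s4 (pos 4,5,6,7): 1⊕1⊕0⊕1 = 1
Syndrome s4…s1 = 100 → error at position 4.

100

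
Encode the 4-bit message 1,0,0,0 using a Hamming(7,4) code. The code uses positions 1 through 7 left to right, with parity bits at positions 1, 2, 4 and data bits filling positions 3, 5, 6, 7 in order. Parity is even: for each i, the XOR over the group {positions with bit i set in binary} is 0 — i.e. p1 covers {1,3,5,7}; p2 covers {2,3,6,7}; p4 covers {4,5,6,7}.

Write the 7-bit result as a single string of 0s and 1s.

1110000

Place data at non-parity positions: p1 p2 1 p4 0 0 0
p1 (pos 1,3,5,7): XOR of data positions = 1⊕0⊕0 = 1
p2 (pos 2,3,6,7): XOR of data positions = 1⊕0⊕0 = 1
p4 (pos 4,5,6,7): XOR of data positions = 0⊕0⊕0 = 0
Codeword: 1110000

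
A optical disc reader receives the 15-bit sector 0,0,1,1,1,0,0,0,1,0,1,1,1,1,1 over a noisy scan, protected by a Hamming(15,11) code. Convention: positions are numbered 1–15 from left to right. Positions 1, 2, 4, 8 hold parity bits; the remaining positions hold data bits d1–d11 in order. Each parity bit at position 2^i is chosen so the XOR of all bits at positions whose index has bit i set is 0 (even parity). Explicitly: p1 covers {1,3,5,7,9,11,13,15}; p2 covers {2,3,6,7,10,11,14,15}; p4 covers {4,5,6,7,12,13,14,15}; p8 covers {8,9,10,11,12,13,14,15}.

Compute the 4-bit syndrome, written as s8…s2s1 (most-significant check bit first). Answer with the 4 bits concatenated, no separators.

0000

s1 (pos 1,3,5,7,9,11,13,15): 0⊕1⊕1⊕0⊕1⊕1⊕1⊕1 = 0
s2 (pos 2,3,6,7,10,11,14,15): 0⊕1⊕0⊕0⊕0⊕1⊕1⊕1 = 0
s4 (pos 4,5,6,7,12,13,14,15): 1⊕1⊕0⊕0⊕1⊕1⊕1⊕1 = 0
s8 (pos 8,9,10,11,12,13,14,15): 0⊕1⊕0⊕1⊕1⊕1⊕1⊕1 = 0
Syndrome s8…s1 = 0000 → no error.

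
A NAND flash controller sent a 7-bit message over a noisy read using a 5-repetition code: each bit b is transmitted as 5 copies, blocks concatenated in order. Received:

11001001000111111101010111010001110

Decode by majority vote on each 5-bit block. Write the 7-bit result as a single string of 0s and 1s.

1011101

Block 1 (11001): 3 ones → 1
Block 2 (00100): 1 one → 0
Block 3 (01111): 4 ones → 1
Block 4 (11101): 4 ones → 1
Block 5 (01011): 3 ones → 1
Block 6 (10100): 2 ones → 0
Block 7 (01110): 3 ones → 1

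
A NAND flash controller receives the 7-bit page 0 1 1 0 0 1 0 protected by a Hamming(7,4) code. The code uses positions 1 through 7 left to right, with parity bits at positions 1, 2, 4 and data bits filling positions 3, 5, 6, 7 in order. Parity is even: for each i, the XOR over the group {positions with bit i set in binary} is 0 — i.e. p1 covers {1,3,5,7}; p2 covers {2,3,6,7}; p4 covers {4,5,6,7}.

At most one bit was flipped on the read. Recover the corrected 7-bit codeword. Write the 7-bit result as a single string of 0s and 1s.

0110011

s1 (pos 1,3,5,7): 0⊕1⊕0⊕0 = 1
s2 (pos 2,3,6,7): 1⊕1⊕1⊕0 = 1
s4 (pos 4,5,6,7): 0⊕0⊕1⊕0 = 1
Syndrome s4…s1 = 111 → error at position 7.
Flip position 7: 0110010 → 0110011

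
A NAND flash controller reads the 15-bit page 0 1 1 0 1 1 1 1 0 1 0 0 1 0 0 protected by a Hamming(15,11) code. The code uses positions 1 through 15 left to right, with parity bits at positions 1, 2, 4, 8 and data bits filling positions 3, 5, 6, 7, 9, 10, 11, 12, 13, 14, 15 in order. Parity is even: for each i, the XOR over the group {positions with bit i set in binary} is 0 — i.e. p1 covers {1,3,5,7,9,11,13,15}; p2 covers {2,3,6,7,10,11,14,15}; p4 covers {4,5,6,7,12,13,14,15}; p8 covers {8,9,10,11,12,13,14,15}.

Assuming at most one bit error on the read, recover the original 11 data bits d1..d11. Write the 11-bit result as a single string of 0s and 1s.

s1 (pos 1,3,5,7,9,11,13,15): 0⊕1⊕1⊕1⊕0⊕0⊕1⊕0 = 0
s2 (pos 2,3,6,7,10,11,14,15): 1⊕1⊕1⊕1⊕1⊕0⊕0⊕0 = 1
s4 (pos 4,5,6,7,12,13,14,15): 0⊕1⊕1⊕1⊕0⊕1⊕0⊕0 = 0
s8 (pos 8,9,10,11,12,13,14,15): 1⊕0⊕1⊕0⊕0⊕1⊕0⊕0 = 1
Syndrome s8…s1 = 1010 → error at position 10.
Flip position 10: 011011110100100 → 011011110000100
Read data bits from positions 3,5,6,7,9,10,11,12,13,14,15: 11110000100

11110000100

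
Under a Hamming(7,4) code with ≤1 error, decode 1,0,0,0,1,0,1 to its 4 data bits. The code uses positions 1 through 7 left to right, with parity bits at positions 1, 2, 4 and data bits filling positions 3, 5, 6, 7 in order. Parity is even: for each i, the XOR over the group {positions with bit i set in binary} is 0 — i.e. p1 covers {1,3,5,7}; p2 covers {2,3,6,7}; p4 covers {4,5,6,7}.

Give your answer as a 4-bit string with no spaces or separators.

1101

s1 (pos 1,3,5,7): 1⊕0⊕1⊕1 = 1
s2 (pos 2,3,6,7): 0⊕0⊕0⊕1 = 1
s4 (pos 4,5,6,7): 0⊕1⊕0⊕1 = 0
Syndrome s4…s1 = 011 → error at position 3.
Flip position 3: 1000101 → 1010101
Read data bits from positions 3,5,6,7: 1101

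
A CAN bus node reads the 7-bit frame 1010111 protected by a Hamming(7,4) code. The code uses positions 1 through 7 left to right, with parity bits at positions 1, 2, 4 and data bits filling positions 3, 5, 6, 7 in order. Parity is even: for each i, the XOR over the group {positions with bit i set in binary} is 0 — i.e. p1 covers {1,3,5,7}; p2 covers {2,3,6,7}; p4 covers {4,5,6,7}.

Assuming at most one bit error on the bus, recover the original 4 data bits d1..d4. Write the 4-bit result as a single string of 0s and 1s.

s1 (pos 1,3,5,7): 1⊕1⊕1⊕1 = 0
s2 (pos 2,3,6,7): 0⊕1⊕1⊕1 = 1
s4 (pos 4,5,6,7): 0⊕1⊕1⊕1 = 1
Syndrome s4…s1 = 110 → error at position 6.
Flip position 6: 1010111 → 1010101
Read data bits from positions 3,5,6,7: 1101

1101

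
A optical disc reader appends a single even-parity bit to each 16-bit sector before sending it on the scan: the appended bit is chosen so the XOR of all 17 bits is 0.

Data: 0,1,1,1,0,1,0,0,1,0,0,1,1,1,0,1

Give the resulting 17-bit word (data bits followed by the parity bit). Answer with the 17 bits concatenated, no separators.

01110100100111011

XOR of the 16 data bits: 0⊕1⊕1⊕1⊕0⊕1⊕0⊕0⊕1⊕0⊕0⊕1⊕1⊕1⊕0⊕1 = 1
Parity bit = 1 (so all 17 bits XOR to 0).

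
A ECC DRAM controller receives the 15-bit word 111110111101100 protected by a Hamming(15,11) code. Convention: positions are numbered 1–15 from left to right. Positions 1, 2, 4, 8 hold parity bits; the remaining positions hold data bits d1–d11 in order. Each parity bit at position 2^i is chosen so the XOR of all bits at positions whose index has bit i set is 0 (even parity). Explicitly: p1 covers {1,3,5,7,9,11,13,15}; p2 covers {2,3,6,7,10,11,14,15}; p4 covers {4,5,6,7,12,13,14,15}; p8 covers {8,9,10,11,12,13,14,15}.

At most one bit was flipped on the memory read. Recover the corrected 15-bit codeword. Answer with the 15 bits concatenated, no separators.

s1 (pos 1,3,5,7,9,11,13,15): 1⊕1⊕1⊕1⊕1⊕0⊕1⊕0 = 0
s2 (pos 2,3,6,7,10,11,14,15): 1⊕1⊕0⊕1⊕1⊕0⊕0⊕0 = 0
s4 (pos 4,5,6,7,12,13,14,15): 1⊕1⊕0⊕1⊕1⊕1⊕0⊕0 = 1
s8 (pos 8,9,10,11,12,13,14,15): 1⊕1⊕1⊕0⊕1⊕1⊕0⊕0 = 1
Syndrome s8…s1 = 1100 → error at position 12.
Flip position 12: 111110111101100 → 111110111100100

111110111100100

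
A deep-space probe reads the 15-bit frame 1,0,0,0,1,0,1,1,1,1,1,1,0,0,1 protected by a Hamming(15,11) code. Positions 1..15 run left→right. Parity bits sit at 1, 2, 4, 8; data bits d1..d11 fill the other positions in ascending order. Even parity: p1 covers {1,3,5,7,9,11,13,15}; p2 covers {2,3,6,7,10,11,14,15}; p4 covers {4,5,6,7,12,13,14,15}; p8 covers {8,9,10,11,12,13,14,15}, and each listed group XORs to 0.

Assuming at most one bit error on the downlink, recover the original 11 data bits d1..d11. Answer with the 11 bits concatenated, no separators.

s1 (pos 1,3,5,7,9,11,13,15): 1⊕0⊕1⊕1⊕1⊕1⊕0⊕1 = 0
s2 (pos 2,3,6,7,10,11,14,15): 0⊕0⊕0⊕1⊕1⊕1⊕0⊕1 = 0
s4 (pos 4,5,6,7,12,13,14,15): 0⊕1⊕0⊕1⊕1⊕0⊕0⊕1 = 0
s8 (pos 8,9,10,11,12,13,14,15): 1⊕1⊕1⊕1⊕1⊕0⊕0⊕1 = 0
Syndrome s8…s1 = 0000 → no error.
Read data bits from positions 3,5,6,7,9,10,11,12,13,14,15: 01011111001

01011111001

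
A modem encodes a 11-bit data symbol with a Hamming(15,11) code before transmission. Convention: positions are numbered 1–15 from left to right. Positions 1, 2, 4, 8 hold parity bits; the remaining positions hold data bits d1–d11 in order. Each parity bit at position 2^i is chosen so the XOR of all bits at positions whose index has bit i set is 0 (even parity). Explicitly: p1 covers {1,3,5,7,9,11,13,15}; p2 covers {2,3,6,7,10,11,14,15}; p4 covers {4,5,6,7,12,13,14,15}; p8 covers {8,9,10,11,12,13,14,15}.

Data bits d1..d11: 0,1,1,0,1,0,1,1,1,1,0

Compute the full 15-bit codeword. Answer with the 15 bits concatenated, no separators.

010111011011110

Place data at non-parity positions: p1 p2 0 p4 1 1 0 p8 1 0 1 1 1 1 0
p1 (pos 1,3,5,7,9,11,13,15): XOR of data positions = 0⊕1⊕0⊕1⊕1⊕1⊕0 = 0
p2 (pos 2,3,6,7,10,11,14,15): XOR of data positions = 0⊕1⊕0⊕0⊕1⊕1⊕0 = 1
p4 (pos 4,5,6,7,12,13,14,15): XOR of data positions = 1⊕1⊕0⊕1⊕1⊕1⊕0 = 1
p8 (pos 8,9,10,11,12,13,14,15): XOR of data positions = 1⊕0⊕1⊕1⊕1⊕1⊕0 = 1
Codeword: 010111011011110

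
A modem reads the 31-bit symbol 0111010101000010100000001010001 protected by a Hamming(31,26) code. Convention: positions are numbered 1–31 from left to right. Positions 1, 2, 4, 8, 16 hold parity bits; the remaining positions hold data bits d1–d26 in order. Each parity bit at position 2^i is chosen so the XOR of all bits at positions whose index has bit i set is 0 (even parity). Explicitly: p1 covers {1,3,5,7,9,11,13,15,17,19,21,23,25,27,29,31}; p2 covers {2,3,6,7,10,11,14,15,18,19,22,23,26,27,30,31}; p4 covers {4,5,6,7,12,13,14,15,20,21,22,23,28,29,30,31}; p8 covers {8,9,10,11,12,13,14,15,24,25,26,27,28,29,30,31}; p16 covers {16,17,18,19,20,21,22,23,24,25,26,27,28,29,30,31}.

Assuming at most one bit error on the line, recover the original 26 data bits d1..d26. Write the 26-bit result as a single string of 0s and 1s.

10100100001100000001010001

s1 (pos 1,3,5,7,9,11,13,15,17,19,21,23,25,27,29,31): 0⊕1⊕0⊕0⊕0⊕0⊕0⊕1⊕1⊕0⊕0⊕0⊕1⊕1⊕0⊕1 = 0
s2 (pos 2,3,6,7,10,11,14,15,18,19,22,23,26,27,30,31): 1⊕1⊕1⊕0⊕1⊕0⊕0⊕1⊕0⊕0⊕0⊕0⊕0⊕1⊕0⊕1 = 1
s4 (pos 4,5,6,7,12,13,14,15,20,21,22,23,28,29,30,31): 1⊕0⊕1⊕0⊕0⊕0⊕0⊕1⊕0⊕0⊕0⊕0⊕0⊕0⊕0⊕1 = 0
s8 (pos 8,9,10,11,12,13,14,15,24,25,26,27,28,29,30,31): 1⊕0⊕1⊕0⊕0⊕0⊕0⊕1⊕0⊕1⊕0⊕1⊕0⊕0⊕0⊕1 = 0
s16 (pos 16,17,18,19,20,21,22,23,24,25,26,27,28,29,30,31): 0⊕1⊕0⊕0⊕0⊕0⊕0⊕0⊕0⊕1⊕0⊕1⊕0⊕0⊕0⊕1 = 0
Syndrome s16…s1 = 00010 → error at position 2.
Flip position 2: 0111010101000010100000001010001 → 0011010101000010100000001010001
Read data bits from positions 3,5,6,7,9,10,11,12,13,14,15,17,18,19,20,21,22,23,24,25,26,27,28,29,30,31: 10100100001100000001010001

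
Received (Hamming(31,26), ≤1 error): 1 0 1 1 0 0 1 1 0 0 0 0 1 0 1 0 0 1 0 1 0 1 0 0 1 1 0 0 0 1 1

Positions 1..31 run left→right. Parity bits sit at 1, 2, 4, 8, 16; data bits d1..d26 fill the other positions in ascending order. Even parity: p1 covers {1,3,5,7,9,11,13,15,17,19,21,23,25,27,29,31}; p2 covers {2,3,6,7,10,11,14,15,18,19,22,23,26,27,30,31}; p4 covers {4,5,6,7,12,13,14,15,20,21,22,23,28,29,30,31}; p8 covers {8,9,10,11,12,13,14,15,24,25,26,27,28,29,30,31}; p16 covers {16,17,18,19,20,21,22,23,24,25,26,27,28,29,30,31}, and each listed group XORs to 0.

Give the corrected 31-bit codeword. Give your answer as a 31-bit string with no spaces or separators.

s1 (pos 1,3,5,7,9,11,13,15,17,19,21,23,25,27,29,31): 1⊕1⊕0⊕1⊕0⊕0⊕1⊕1⊕0⊕0⊕0⊕0⊕1⊕0⊕0⊕1 = 1
s2 (pos 2,3,6,7,10,11,14,15,18,19,22,23,26,27,30,31): 0⊕1⊕0⊕1⊕0⊕0⊕0⊕1⊕1⊕0⊕1⊕0⊕1⊕0⊕1⊕1 = 0
s4 (pos 4,5,6,7,12,13,14,15,20,21,22,23,28,29,30,31): 1⊕0⊕0⊕1⊕0⊕1⊕0⊕1⊕1⊕0⊕1⊕0⊕0⊕0⊕1⊕1 = 0
s8 (pos 8,9,10,11,12,13,14,15,24,25,26,27,28,29,30,31): 1⊕0⊕0⊕0⊕0⊕1⊕0⊕1⊕0⊕1⊕1⊕0⊕0⊕0⊕1⊕1 = 1
s16 (pos 16,17,18,19,20,21,22,23,24,25,26,27,28,29,30,31): 0⊕0⊕1⊕0⊕1⊕0⊕1⊕0⊕0⊕1⊕1⊕0⊕0⊕0⊕1⊕1 = 1
Syndrome s16…s1 = 11001 → error at position 25.
Flip position 25: 1011001100001010010101001100011 → 1011001100001010010101000100011

1011001100001010010101000100011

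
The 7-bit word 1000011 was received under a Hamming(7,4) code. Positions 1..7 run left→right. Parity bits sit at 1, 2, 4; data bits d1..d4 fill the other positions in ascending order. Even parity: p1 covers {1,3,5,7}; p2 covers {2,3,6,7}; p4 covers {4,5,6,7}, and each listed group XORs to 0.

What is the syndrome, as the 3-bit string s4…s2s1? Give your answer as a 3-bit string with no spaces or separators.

000

s1 (pos 1,3,5,7): 1⊕0⊕0⊕1 = 0
s2 (pos 2,3,6,7): 0⊕0⊕1⊕1 = 0
s4 (pos 4,5,6,7): 0⊕0⊕1⊕1 = 0
Syndrome s4…s1 = 000 → no error.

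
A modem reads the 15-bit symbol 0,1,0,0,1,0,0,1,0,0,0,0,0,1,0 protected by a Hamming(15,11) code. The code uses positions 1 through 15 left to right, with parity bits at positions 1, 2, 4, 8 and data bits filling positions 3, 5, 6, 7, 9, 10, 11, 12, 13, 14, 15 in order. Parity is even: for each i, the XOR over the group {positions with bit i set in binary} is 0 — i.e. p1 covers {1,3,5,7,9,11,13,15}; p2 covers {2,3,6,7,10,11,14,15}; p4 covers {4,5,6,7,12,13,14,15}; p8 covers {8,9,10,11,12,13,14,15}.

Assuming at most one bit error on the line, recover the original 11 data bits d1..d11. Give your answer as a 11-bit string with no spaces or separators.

s1 (pos 1,3,5,7,9,11,13,15): 0⊕0⊕1⊕0⊕0⊕0⊕0⊕0 = 1
s2 (pos 2,3,6,7,10,11,14,15): 1⊕0⊕0⊕0⊕0⊕0⊕1⊕0 = 0
s4 (pos 4,5,6,7,12,13,14,15): 0⊕1⊕0⊕0⊕0⊕0⊕1⊕0 = 0
s8 (pos 8,9,10,11,12,13,14,15): 1⊕0⊕0⊕0⊕0⊕0⊕1⊕0 = 0
Syndrome s8…s1 = 0001 → error at position 1.
Flip position 1: 010010010000010 → 110010010000010
Read data bits from positions 3,5,6,7,9,10,11,12,13,14,15: 01000000010

01000000010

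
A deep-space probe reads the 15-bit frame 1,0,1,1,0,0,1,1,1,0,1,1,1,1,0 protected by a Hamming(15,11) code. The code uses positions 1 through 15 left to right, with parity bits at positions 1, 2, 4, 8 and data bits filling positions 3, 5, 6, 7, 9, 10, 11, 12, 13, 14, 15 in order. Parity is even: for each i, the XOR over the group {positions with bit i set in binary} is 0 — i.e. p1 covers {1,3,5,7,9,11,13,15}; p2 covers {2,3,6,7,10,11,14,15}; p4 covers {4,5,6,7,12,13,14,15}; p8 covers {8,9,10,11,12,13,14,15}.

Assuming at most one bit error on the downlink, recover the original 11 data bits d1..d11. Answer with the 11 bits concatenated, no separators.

10011011110

s1 (pos 1,3,5,7,9,11,13,15): 1⊕1⊕0⊕1⊕1⊕1⊕1⊕0 = 0
s2 (pos 2,3,6,7,10,11,14,15): 0⊕1⊕0⊕1⊕0⊕1⊕1⊕0 = 0
s4 (pos 4,5,6,7,12,13,14,15): 1⊕0⊕0⊕1⊕1⊕1⊕1⊕0 = 1
s8 (pos 8,9,10,11,12,13,14,15): 1⊕1⊕0⊕1⊕1⊕1⊕1⊕0 = 0
Syndrome s8…s1 = 0100 → error at position 4.
Flip position 4: 101100111011110 → 101000111011110
Read data bits from positions 3,5,6,7,9,10,11,12,13,14,15: 10011011110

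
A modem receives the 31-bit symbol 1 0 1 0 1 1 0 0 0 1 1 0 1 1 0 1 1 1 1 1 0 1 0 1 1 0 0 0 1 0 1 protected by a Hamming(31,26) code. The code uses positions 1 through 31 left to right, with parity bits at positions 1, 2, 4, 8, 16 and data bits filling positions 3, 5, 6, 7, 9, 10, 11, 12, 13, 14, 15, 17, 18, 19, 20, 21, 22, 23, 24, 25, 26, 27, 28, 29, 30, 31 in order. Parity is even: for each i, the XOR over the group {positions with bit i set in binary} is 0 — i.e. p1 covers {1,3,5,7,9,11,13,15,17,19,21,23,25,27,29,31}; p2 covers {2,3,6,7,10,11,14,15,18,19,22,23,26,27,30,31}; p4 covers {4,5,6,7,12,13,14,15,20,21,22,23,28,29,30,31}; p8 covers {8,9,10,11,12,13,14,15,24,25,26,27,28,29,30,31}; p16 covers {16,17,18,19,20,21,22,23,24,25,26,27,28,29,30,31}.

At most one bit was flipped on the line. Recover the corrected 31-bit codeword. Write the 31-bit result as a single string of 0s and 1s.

1110110001101101111101011000101

s1 (pos 1,3,5,7,9,11,13,15,17,19,21,23,25,27,29,31): 1⊕1⊕1⊕0⊕0⊕1⊕1⊕0⊕1⊕1⊕0⊕0⊕1⊕0⊕1⊕1 = 0
s2 (pos 2,3,6,7,10,11,14,15,18,19,22,23,26,27,30,31): 0⊕1⊕1⊕0⊕1⊕1⊕1⊕0⊕1⊕1⊕1⊕0⊕0⊕0⊕0⊕1 = 1
s4 (pos 4,5,6,7,12,13,14,15,20,21,22,23,28,29,30,31): 0⊕1⊕1⊕0⊕0⊕1⊕1⊕0⊕1⊕0⊕1⊕0⊕0⊕1⊕0⊕1 = 0
s8 (pos 8,9,10,11,12,13,14,15,24,25,26,27,28,29,30,31): 0⊕0⊕1⊕1⊕0⊕1⊕1⊕0⊕1⊕1⊕0⊕0⊕0⊕1⊕0⊕1 = 0
s16 (pos 16,17,18,19,20,21,22,23,24,25,26,27,28,29,30,31): 1⊕1⊕1⊕1⊕1⊕0⊕1⊕0⊕1⊕1⊕0⊕0⊕0⊕1⊕0⊕1 = 0
Syndrome s16…s1 = 00010 → error at position 2.
Flip position 2: 1010110001101101111101011000101 → 1110110001101101111101011000101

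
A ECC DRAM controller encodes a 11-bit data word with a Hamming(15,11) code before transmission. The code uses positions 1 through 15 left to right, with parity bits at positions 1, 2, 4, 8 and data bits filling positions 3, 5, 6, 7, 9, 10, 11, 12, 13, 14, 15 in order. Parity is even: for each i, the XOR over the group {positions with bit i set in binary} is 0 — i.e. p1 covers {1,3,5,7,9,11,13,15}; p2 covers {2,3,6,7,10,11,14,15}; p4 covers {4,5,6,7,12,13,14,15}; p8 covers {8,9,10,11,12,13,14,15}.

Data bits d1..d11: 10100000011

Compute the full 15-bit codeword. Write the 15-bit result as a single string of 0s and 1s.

Place data at non-parity positions: p1 p2 1 p4 0 1 0 p8 0 0 0 0 0 1 1
p1 (pos 1,3,5,7,9,11,13,15): XOR of data positions = 1⊕0⊕0⊕0⊕0⊕0⊕1 = 0
p2 (pos 2,3,6,7,10,11,14,15): XOR of data positions = 1⊕1⊕0⊕0⊕0⊕1⊕1 = 0
p4 (pos 4,5,6,7,12,13,14,15): XOR of data positions = 0⊕1⊕0⊕0⊕0⊕1⊕1 = 1
p8 (pos 8,9,10,11,12,13,14,15): XOR of data positions = 0⊕0⊕0⊕0⊕0⊕1⊕1 = 0
Codeword: 001101000000011

001101000000011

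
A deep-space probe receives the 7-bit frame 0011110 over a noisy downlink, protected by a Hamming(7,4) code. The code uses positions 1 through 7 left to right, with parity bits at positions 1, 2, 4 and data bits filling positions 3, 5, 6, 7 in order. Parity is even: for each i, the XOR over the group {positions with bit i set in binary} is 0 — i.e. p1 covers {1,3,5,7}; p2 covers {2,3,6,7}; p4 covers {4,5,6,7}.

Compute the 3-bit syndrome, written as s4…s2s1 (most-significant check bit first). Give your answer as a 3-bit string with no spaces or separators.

s1 (pos 1,3,5,7): 0⊕1⊕1⊕0 = 0
s2 (pos 2,3,6,7): 0⊕1⊕1⊕0 = 0
s4 (pos 4,5,6,7): 1⊕1⊕1⊕0 = 1
Syndrome s4…s1 = 100 → error at position 4.

100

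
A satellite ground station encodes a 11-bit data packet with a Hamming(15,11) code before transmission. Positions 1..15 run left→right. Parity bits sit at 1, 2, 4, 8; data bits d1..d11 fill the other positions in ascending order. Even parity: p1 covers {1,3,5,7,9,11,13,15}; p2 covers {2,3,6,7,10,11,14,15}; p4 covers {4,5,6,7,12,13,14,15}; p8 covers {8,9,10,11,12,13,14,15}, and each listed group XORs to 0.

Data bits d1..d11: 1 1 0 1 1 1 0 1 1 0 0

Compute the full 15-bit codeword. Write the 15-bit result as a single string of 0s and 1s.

111010101101100

Place data at non-parity positions: p1 p2 1 p4 1 0 1 p8 1 1 0 1 1 0 0
p1 (pos 1,3,5,7,9,11,13,15): XOR of data positions = 1⊕1⊕1⊕1⊕0⊕1⊕0 = 1
p2 (pos 2,3,6,7,10,11,14,15): XOR of data positions = 1⊕0⊕1⊕1⊕0⊕0⊕0 = 1
p4 (pos 4,5,6,7,12,13,14,15): XOR of data positions = 1⊕0⊕1⊕1⊕1⊕0⊕0 = 0
p8 (pos 8,9,10,11,12,13,14,15): XOR of data positions = 1⊕1⊕0⊕1⊕1⊕0⊕0 = 0
Codeword: 111010101101100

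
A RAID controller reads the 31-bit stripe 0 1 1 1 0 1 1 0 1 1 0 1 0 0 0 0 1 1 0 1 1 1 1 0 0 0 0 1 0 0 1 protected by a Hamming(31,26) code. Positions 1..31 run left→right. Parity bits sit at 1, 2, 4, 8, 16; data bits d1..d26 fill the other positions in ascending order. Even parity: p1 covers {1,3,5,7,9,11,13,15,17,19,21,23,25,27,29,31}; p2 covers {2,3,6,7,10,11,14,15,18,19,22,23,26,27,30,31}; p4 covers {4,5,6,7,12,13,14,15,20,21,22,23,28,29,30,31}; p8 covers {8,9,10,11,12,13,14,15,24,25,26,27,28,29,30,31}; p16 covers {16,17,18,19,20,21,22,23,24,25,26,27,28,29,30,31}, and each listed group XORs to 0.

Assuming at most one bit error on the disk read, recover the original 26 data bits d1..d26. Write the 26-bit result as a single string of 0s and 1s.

s1 (pos 1,3,5,7,9,11,13,15,17,19,21,23,25,27,29,31): 0⊕1⊕0⊕1⊕1⊕0⊕0⊕0⊕1⊕0⊕1⊕1⊕0⊕0⊕0⊕1 = 1
s2 (pos 2,3,6,7,10,11,14,15,18,19,22,23,26,27,30,31): 1⊕1⊕1⊕1⊕1⊕0⊕0⊕0⊕1⊕0⊕1⊕1⊕0⊕0⊕0⊕1 = 1
s4 (pos 4,5,6,7,12,13,14,15,20,21,22,23,28,29,30,31): 1⊕0⊕1⊕1⊕1⊕0⊕0⊕0⊕1⊕1⊕1⊕1⊕1⊕0⊕0⊕1 = 0
s8 (pos 8,9,10,11,12,13,14,15,24,25,26,27,28,29,30,31): 0⊕1⊕1⊕0⊕1⊕0⊕0⊕0⊕0⊕0⊕0⊕0⊕1⊕0⊕0⊕1 = 1
s16 (pos 16,17,18,19,20,21,22,23,24,25,26,27,28,29,30,31): 0⊕1⊕1⊕0⊕1⊕1⊕1⊕1⊕0⊕0⊕0⊕0⊕1⊕0⊕0⊕1 = 0
Syndrome s16…s1 = 01011 → error at position 11.
Flip position 11: 0111011011010000110111100001001 → 0111011011110000110111100001001
Read data bits from positions 3,5,6,7,9,10,11,12,13,14,15,17,18,19,20,21,22,23,24,25,26,27,28,29,30,31: 10111111000110111100001001

10111111000110111100001001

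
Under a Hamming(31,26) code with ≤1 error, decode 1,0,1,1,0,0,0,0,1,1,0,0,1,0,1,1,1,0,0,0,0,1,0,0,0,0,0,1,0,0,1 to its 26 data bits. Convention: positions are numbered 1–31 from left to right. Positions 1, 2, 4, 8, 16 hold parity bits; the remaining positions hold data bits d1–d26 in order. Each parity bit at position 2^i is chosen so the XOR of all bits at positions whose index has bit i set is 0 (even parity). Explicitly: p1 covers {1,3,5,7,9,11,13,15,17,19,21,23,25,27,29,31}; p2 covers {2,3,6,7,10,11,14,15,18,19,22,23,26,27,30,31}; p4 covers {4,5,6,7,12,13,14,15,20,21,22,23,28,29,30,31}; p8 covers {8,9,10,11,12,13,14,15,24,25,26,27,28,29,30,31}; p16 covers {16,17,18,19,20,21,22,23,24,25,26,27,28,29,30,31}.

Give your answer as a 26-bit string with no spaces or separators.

s1 (pos 1,3,5,7,9,11,13,15,17,19,21,23,25,27,29,31): 1⊕1⊕0⊕0⊕1⊕0⊕1⊕1⊕1⊕0⊕0⊕0⊕0⊕0⊕0⊕1 = 1
s2 (pos 2,3,6,7,10,11,14,15,18,19,22,23,26,27,30,31): 0⊕1⊕0⊕0⊕1⊕0⊕0⊕1⊕0⊕0⊕1⊕0⊕0⊕0⊕0⊕1 = 1
s4 (pos 4,5,6,7,12,13,14,15,20,21,22,23,28,29,30,31): 1⊕0⊕0⊕0⊕0⊕1⊕0⊕1⊕0⊕0⊕1⊕0⊕1⊕0⊕0⊕1 = 0
s8 (pos 8,9,10,11,12,13,14,15,24,25,26,27,28,29,30,31): 0⊕1⊕1⊕0⊕0⊕1⊕0⊕1⊕0⊕0⊕0⊕0⊕1⊕0⊕0⊕1 = 0
s16 (pos 16,17,18,19,20,21,22,23,24,25,26,27,28,29,30,31): 1⊕1⊕0⊕0⊕0⊕0⊕1⊕0⊕0⊕0⊕0⊕0⊕1⊕0⊕0⊕1 = 1
Syndrome s16…s1 = 10011 → error at position 19.
Flip position 19: 1011000011001011100001000001001 → 1011000011001011101001000001001
Read data bits from positions 3,5,6,7,9,10,11,12,13,14,15,17,18,19,20,21,22,23,24,25,26,27,28,29,30,31: 10001100101101001000001001

10001100101101001000001001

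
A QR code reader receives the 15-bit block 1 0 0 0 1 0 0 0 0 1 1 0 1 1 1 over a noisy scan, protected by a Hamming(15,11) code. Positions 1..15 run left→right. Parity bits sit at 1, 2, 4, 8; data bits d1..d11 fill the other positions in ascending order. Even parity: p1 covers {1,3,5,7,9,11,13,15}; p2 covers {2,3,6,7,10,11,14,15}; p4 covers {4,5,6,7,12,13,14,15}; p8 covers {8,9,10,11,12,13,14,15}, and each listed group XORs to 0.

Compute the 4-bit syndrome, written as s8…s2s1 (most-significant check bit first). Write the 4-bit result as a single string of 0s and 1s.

s1 (pos 1,3,5,7,9,11,13,15): 1⊕0⊕1⊕0⊕0⊕1⊕1⊕1 = 1
s2 (pos 2,3,6,7,10,11,14,15): 0⊕0⊕0⊕0⊕1⊕1⊕1⊕1 = 0
s4 (pos 4,5,6,7,12,13,14,15): 0⊕1⊕0⊕0⊕0⊕1⊕1⊕1 = 0
s8 (pos 8,9,10,11,12,13,14,15): 0⊕0⊕1⊕1⊕0⊕1⊕1⊕1 = 1
Syndrome s8…s1 = 1001 → error at position 9.

1001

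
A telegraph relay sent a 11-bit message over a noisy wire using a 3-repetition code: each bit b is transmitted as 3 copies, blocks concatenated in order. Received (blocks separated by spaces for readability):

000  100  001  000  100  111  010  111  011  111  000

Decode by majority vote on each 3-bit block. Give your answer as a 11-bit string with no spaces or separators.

00000101110

Block 1 (000): 0 ones → 0
Block 2 (100): 1 one → 0
Block 3 (001): 1 one → 0
Block 4 (000): 0 ones → 0
Block 5 (100): 1 one → 0
Block 6 (111): 3 ones → 1
Block 7 (010): 1 one → 0
Block 8 (111): 3 ones → 1
Block 9 (011): 2 ones → 1
Block 10 (111): 3 ones → 1
Block 11 (000): 0 ones → 0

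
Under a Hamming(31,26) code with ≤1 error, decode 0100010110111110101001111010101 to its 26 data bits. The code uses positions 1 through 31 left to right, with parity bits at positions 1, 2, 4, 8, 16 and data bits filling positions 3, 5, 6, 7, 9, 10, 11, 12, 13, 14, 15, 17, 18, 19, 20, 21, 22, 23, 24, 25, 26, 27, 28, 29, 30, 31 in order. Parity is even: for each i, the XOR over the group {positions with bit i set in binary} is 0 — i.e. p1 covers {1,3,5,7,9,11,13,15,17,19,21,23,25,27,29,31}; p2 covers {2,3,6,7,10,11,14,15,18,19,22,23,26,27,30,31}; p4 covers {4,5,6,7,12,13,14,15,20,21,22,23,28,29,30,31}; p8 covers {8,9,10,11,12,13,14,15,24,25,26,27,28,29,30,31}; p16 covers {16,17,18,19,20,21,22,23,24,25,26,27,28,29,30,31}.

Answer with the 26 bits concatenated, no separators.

00101011111101011111010101

s1 (pos 1,3,5,7,9,11,13,15,17,19,21,23,25,27,29,31): 0⊕0⊕0⊕0⊕1⊕1⊕1⊕1⊕1⊕1⊕0⊕1⊕1⊕1⊕1⊕1 = 1
s2 (pos 2,3,6,7,10,11,14,15,18,19,22,23,26,27,30,31): 1⊕0⊕1⊕0⊕0⊕1⊕1⊕1⊕0⊕1⊕1⊕1⊕0⊕1⊕0⊕1 = 0
s4 (pos 4,5,6,7,12,13,14,15,20,21,22,23,28,29,30,31): 0⊕0⊕1⊕0⊕1⊕1⊕1⊕1⊕0⊕0⊕1⊕1⊕0⊕1⊕0⊕1 = 1
s8 (pos 8,9,10,11,12,13,14,15,24,25,26,27,28,29,30,31): 1⊕1⊕0⊕1⊕1⊕1⊕1⊕1⊕1⊕1⊕0⊕1⊕0⊕1⊕0⊕1 = 0
s16 (pos 16,17,18,19,20,21,22,23,24,25,26,27,28,29,30,31): 0⊕1⊕0⊕1⊕0⊕0⊕1⊕1⊕1⊕1⊕0⊕1⊕0⊕1⊕0⊕1 = 1
Syndrome s16…s1 = 10101 → error at position 21.
Flip position 21: 0100010110111110101001111010101 → 0100010110111110101011111010101
Read data bits from positions 3,5,6,7,9,10,11,12,13,14,15,17,18,19,20,21,22,23,24,25,26,27,28,29,30,31: 00101011111101011111010101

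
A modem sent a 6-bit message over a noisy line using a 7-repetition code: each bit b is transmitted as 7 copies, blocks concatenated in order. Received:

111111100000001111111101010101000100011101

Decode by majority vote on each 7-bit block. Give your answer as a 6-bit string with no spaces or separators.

Block 1 (1111111): 7 ones → 1
Block 2 (0000000): 0 ones → 0
Block 3 (1111111): 7 ones → 1
Block 4 (1010101): 4 ones → 1
Block 5 (0100010): 2 ones → 0
Block 6 (0011101): 4 ones → 1

101101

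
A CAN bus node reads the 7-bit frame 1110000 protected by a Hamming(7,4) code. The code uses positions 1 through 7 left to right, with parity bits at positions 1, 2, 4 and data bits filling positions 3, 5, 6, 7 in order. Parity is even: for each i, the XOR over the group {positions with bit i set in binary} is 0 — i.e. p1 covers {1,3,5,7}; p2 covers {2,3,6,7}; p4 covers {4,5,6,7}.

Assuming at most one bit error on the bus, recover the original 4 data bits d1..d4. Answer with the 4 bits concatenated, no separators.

1000

s1 (pos 1,3,5,7): 1⊕1⊕0⊕0 = 0
s2 (pos 2,3,6,7): 1⊕1⊕0⊕0 = 0
s4 (pos 4,5,6,7): 0⊕0⊕0⊕0 = 0
Syndrome s4…s1 = 000 → no error.
Read data bits from positions 3,5,6,7: 1000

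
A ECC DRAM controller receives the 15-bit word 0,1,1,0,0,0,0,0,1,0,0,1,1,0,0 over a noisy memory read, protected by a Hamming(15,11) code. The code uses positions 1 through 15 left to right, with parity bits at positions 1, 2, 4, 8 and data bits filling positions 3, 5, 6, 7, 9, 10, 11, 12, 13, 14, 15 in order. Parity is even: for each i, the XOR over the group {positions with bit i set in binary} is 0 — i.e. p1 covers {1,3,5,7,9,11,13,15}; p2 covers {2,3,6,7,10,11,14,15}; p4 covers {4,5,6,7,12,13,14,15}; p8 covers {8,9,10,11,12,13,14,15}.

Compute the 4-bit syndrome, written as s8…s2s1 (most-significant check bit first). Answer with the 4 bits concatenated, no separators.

s1 (pos 1,3,5,7,9,11,13,15): 0⊕1⊕0⊕0⊕1⊕0⊕1⊕0 = 1
s2 (pos 2,3,6,7,10,11,14,15): 1⊕1⊕0⊕0⊕0⊕0⊕0⊕0 = 0
s4 (pos 4,5,6,7,12,13,14,15): 0⊕0⊕0⊕0⊕1⊕1⊕0⊕0 = 0
s8 (pos 8,9,10,11,12,13,14,15): 0⊕1⊕0⊕0⊕1⊕1⊕0⊕0 = 1
Syndrome s8…s1 = 1001 → error at position 9.

1001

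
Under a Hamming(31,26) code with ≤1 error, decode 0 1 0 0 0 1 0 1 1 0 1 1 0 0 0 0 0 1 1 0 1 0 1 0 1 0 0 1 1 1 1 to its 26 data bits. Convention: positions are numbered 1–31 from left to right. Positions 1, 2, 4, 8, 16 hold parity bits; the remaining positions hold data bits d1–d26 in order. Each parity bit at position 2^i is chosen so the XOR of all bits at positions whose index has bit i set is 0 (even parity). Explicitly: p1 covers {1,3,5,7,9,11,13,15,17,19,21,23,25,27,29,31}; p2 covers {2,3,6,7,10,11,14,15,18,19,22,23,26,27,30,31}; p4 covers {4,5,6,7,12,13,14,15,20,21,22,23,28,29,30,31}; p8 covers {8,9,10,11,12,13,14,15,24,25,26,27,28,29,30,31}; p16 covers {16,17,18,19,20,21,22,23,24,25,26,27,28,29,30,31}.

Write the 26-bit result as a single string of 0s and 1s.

00101011000011010111001111

s1 (pos 1,3,5,7,9,11,13,15,17,19,21,23,25,27,29,31): 0⊕0⊕0⊕0⊕1⊕1⊕0⊕0⊕0⊕1⊕1⊕1⊕1⊕0⊕1⊕1 = 0
s2 (pos 2,3,6,7,10,11,14,15,18,19,22,23,26,27,30,31): 1⊕0⊕1⊕0⊕0⊕1⊕0⊕0⊕1⊕1⊕0⊕1⊕0⊕0⊕1⊕1 = 0
s4 (pos 4,5,6,7,12,13,14,15,20,21,22,23,28,29,30,31): 0⊕0⊕1⊕0⊕1⊕0⊕0⊕0⊕0⊕1⊕0⊕1⊕1⊕1⊕1⊕1 = 0
s8 (pos 8,9,10,11,12,13,14,15,24,25,26,27,28,29,30,31): 1⊕1⊕0⊕1⊕1⊕0⊕0⊕0⊕0⊕1⊕0⊕0⊕1⊕1⊕1⊕1 = 1
s16 (pos 16,17,18,19,20,21,22,23,24,25,26,27,28,29,30,31): 0⊕0⊕1⊕1⊕0⊕1⊕0⊕1⊕0⊕1⊕0⊕0⊕1⊕1⊕1⊕1 = 1
Syndrome s16…s1 = 11000 → error at position 24.
Flip position 24: 0100010110110000011010101001111 → 0100010110110000011010111001111
Read data bits from positions 3,5,6,7,9,10,11,12,13,14,15,17,18,19,20,21,22,23,24,25,26,27,28,29,30,31: 00101011000011010111001111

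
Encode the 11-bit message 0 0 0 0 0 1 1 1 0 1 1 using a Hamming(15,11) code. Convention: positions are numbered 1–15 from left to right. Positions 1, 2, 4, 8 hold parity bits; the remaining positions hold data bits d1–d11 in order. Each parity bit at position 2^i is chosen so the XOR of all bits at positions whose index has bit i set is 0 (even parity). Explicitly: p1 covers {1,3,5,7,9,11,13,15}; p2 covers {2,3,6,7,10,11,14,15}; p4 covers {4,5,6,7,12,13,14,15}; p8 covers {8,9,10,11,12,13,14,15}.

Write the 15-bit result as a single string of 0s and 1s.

Place data at non-parity positions: p1 p2 0 p4 0 0 0 p8 0 1 1 1 0 1 1
p1 (pos 1,3,5,7,9,11,13,15): XOR of data positions = 0⊕0⊕0⊕0⊕1⊕0⊕1 = 0
p2 (pos 2,3,6,7,10,11,14,15): XOR of data positions = 0⊕0⊕0⊕1⊕1⊕1⊕1 = 0
p4 (pos 4,5,6,7,12,13,14,15): XOR of data positions = 0⊕0⊕0⊕1⊕0⊕1⊕1 = 1
p8 (pos 8,9,10,11,12,13,14,15): XOR of data positions = 0⊕1⊕1⊕1⊕0⊕1⊕1 = 1
Codeword: 000100010111011

000100010111011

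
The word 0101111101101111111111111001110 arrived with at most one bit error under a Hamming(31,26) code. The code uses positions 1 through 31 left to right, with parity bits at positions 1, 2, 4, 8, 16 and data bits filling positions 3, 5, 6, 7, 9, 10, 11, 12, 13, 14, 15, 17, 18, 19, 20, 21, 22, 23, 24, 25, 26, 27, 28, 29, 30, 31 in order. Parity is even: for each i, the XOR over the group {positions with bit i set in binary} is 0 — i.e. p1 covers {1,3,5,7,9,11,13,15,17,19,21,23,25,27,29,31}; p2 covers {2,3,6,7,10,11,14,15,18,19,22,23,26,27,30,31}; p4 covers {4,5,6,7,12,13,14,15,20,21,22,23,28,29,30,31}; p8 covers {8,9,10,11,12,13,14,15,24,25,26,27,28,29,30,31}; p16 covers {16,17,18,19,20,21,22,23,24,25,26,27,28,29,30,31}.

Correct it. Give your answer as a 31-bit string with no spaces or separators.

s1 (pos 1,3,5,7,9,11,13,15,17,19,21,23,25,27,29,31): 0⊕0⊕1⊕1⊕0⊕1⊕1⊕1⊕1⊕1⊕1⊕1⊕1⊕0⊕1⊕0 = 1
s2 (pos 2,3,6,7,10,11,14,15,18,19,22,23,26,27,30,31): 1⊕0⊕1⊕1⊕1⊕1⊕1⊕1⊕1⊕1⊕1⊕1⊕0⊕0⊕1⊕0 = 0
s4 (pos 4,5,6,7,12,13,14,15,20,21,22,23,28,29,30,31): 1⊕1⊕1⊕1⊕0⊕1⊕1⊕1⊕1⊕1⊕1⊕1⊕1⊕1⊕1⊕0 = 0
s8 (pos 8,9,10,11,12,13,14,15,24,25,26,27,28,29,30,31): 1⊕0⊕1⊕1⊕0⊕1⊕1⊕1⊕1⊕1⊕0⊕0⊕1⊕1⊕1⊕0 = 1
s16 (pos 16,17,18,19,20,21,22,23,24,25,26,27,28,29,30,31): 1⊕1⊕1⊕1⊕1⊕1⊕1⊕1⊕1⊕1⊕0⊕0⊕1⊕1⊕1⊕0 = 1
Syndrome s16…s1 = 11001 → error at position 25.
Flip position 25: 0101111101101111111111111001110 → 0101111101101111111111110001110

0101111101101111111111110001110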